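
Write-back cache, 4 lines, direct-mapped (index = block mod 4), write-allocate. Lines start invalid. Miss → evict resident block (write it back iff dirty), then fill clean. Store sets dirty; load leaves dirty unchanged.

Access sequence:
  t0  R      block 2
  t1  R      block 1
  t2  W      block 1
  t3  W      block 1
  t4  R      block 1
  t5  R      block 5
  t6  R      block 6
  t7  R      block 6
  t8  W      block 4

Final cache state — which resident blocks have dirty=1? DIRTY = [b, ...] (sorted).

DIRTY = [4]

0: R B2 -> L2 miss  d=-]
1: R B1 -> L1 miss  d=-]
2: W B1 -> L1 hit  d=D]
3: W B1 -> L1 hit  d=D]
4: R B1 -> L1 hit  d=D]
5: R B5 -> L1 miss wb->B1  d=-]
6: R B6 -> L2 miss  d=-]
7: R B6 -> L2 hit  d=-]
8: W B4 -> L0 miss  d=D]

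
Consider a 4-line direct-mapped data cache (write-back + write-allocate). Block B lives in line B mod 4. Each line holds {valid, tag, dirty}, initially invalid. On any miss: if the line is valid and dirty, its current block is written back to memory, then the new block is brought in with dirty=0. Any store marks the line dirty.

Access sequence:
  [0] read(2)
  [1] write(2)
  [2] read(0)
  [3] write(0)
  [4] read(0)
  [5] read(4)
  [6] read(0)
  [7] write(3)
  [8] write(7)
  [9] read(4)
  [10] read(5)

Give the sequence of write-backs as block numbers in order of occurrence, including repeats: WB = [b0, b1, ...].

WB = [0, 3]

  0 | R B2 → L2 miss [-]
  1 | W B2 → L2 hit [D]
  2 | R B0 → L0 miss [-]
  3 | W B0 → L0 hit [D]
  4 | R B0 → L0 hit [D]
  5 | R B4 → L0 miss wb→B0 [-]
  6 | R B0 → L0 miss [-]
  7 | W B3 → L3 miss [D]
  8 | W B7 → L3 miss wb→B3 [D]
  9 | R B4 → L0 miss [-]
  10 | R B5 → L1 miss [-]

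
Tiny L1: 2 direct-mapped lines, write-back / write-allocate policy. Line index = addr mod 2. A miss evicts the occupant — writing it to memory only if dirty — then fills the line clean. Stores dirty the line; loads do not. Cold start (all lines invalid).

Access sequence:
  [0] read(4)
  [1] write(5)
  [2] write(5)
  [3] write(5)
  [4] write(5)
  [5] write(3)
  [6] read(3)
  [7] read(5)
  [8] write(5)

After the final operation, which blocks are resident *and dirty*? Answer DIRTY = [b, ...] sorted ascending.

DIRTY = [5]

0: R B4 → L0 miss [-]
1: W B5 → L1 miss [D]
2: W B5 → L1 hit [D]
3: W B5 → L1 hit [D]
4: W B5 → L1 hit [D]
5: W B3 → L1 miss wb→B5 [D]
6: R B3 → L1 hit [D]
7: R B5 → L1 miss wb→B3 [-]
8: W B5 → L1 hit [D]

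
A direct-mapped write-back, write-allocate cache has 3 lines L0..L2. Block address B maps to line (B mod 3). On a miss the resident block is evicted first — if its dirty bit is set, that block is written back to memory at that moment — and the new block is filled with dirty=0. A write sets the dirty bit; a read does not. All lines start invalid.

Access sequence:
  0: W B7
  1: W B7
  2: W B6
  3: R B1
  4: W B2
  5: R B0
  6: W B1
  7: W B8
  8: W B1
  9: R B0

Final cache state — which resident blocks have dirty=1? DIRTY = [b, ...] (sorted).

DIRTY = [1, 8]

0: W B7 → L1 miss [D]
1: W B7 → L1 hit [D]
2: W B6 → L0 miss [D]
3: R B1 → L1 miss wb→B7 [-]
4: W B2 → L2 miss [D]
5: R B0 → L0 miss wb→B6 [-]
6: W B1 → L1 hit [D]
7: W B8 → L2 miss wb→B2 [D]
8: W B1 → L1 hit [D]
9: R B0 → L0 hit [-]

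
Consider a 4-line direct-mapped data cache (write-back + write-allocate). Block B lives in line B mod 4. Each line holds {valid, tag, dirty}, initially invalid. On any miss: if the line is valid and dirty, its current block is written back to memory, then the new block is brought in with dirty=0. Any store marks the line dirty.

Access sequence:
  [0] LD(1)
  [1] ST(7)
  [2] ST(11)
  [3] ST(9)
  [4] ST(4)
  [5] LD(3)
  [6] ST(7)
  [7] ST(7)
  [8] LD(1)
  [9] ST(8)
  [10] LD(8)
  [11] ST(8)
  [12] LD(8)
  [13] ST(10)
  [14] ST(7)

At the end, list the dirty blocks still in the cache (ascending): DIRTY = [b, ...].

DIRTY = [7, 8, 10]

0: R B1 → L1 miss [-]
1: W B7 → L3 miss [D]
2: W B11 → L3 miss wb→B7 [D]
3: W B9 → L1 miss [D]
4: W B4 → L0 miss [D]
5: R B3 → L3 miss wb→B11 [-]
6: W B7 → L3 miss [D]
7: W B7 → L3 hit [D]
8: R B1 → L1 miss wb→B9 [-]
9: W B8 → L0 miss wb→B4 [D]
10: R B8 → L0 hit [D]
11: W B8 → L0 hit [D]
12: R B8 → L0 hit [D]
13: W B10 → L2 miss [D]
14: W B7 → L3 hit [D]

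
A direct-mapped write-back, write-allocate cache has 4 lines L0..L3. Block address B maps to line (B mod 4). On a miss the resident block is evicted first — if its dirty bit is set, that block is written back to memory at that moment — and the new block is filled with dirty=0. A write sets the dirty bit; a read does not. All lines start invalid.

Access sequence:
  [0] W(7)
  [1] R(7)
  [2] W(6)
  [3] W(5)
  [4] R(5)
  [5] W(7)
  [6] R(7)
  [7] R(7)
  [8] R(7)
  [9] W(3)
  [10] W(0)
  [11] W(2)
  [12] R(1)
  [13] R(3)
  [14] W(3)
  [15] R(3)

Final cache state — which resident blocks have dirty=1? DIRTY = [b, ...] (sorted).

0: W B7 -> L3 miss  d=D]
1: R B7 -> L3 hit  d=D]
2: W B6 -> L2 miss  d=D]
3: W B5 -> L1 miss  d=D]
4: R B5 -> L1 hit  d=D]
5: W B7 -> L3 hit  d=D]
6: R B7 -> L3 hit  d=D]
7: R B7 -> L3 hit  d=D]
8: R B7 -> L3 hit  d=D]
9: W B3 -> L3 miss wb->B7  d=D]
10: W B0 -> L0 miss  d=D]
11: W B2 -> L2 miss wb->B6  d=D]
12: R B1 -> L1 miss wb->B5  d=-]
13: R B3 -> L3 hit  d=D]
14: W B3 -> L3 hit  d=D]
15: R B3 -> L3 hit  d=D]

DIRTY = [0, 2, 3]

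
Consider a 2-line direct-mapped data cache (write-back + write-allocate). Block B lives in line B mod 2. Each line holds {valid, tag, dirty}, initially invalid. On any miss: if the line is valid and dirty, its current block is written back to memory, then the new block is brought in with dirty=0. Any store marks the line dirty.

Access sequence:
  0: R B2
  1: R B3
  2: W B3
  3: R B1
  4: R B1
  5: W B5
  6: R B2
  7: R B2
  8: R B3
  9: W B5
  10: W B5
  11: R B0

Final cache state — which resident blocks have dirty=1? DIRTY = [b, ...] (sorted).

DIRTY = [5]

0: R B2 -> L0 miss  d=-]
1: R B3 -> L1 miss  d=-]
2: W B3 -> L1 hit  d=D]
3: R B1 -> L1 miss wb->B3  d=-]
4: R B1 -> L1 hit  d=-]
5: W B5 -> L1 miss  d=D]
6: R B2 -> L0 hit  d=-]
7: R B2 -> L0 hit  d=-]
8: R B3 -> L1 miss wb->B5  d=-]
9: W B5 -> L1 miss  d=D]
10: W B5 -> L1 hit  d=D]
11: R B0 -> L0 miss  d=-]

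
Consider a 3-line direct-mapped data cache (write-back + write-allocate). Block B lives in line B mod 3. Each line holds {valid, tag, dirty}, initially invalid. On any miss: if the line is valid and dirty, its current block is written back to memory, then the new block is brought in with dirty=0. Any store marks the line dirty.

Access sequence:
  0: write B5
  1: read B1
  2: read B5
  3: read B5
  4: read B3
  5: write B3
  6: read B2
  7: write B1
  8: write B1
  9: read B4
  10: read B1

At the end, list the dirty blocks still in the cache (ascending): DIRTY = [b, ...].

DIRTY = [3]

0: W B5 -> L2 miss  d=D]
1: R B1 -> L1 miss  d=-]
2: R B5 -> L2 hit  d=D]
3: R B5 -> L2 hit  d=D]
4: R B3 -> L0 miss  d=-]
5: W B3 -> L0 hit  d=D]
6: R B2 -> L2 miss wb->B5  d=-]
7: W B1 -> L1 hit  d=D]
8: W B1 -> L1 hit  d=D]
9: R B4 -> L1 miss wb->B1  d=-]
10: R B1 -> L1 miss  d=-]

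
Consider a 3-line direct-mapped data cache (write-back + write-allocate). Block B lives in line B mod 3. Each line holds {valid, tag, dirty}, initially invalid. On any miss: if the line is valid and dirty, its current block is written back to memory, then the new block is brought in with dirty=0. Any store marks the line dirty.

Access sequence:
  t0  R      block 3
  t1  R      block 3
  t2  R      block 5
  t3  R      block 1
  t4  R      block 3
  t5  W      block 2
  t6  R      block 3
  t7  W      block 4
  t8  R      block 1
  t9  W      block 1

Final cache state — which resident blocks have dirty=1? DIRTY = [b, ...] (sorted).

  0 | R B3 → L0 miss [-]
  1 | R B3 → L0 hit [-]
  2 | R B5 → L2 miss [-]
  3 | R B1 → L1 miss [-]
  4 | R B3 → L0 hit [-]
  5 | W B2 → L2 miss [D]
  6 | R B3 → L0 hit [-]
  7 | W B4 → L1 miss [D]
  8 | R B1 → L1 miss wb→B4 [-]
  9 | W B1 → L1 hit [D]

DIRTY = [1, 2]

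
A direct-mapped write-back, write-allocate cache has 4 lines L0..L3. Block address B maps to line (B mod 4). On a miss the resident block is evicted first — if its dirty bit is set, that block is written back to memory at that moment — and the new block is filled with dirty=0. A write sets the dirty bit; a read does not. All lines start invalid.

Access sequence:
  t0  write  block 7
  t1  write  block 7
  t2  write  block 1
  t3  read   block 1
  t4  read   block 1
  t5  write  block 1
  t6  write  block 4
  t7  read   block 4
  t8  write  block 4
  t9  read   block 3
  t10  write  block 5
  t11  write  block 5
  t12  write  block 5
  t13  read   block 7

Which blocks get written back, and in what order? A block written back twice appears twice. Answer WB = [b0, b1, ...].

WB = [7, 1]

  0 | W B7 → L3 miss [D]
  1 | W B7 → L3 hit [D]
  2 | W B1 → L1 miss [D]
  3 | R B1 → L1 hit [D]
  4 | R B1 → L1 hit [D]
  5 | W B1 → L1 hit [D]
  6 | W B4 → L0 miss [D]
  7 | R B4 → L0 hit [D]
  8 | W B4 → L0 hit [D]
  9 | R B3 → L3 miss wb→B7 [-]
  10 | W B5 → L1 miss wb→B1 [D]
  11 | W B5 → L1 hit [D]
  12 | W B5 → L1 hit [D]
  13 | R B7 → L3 miss [-]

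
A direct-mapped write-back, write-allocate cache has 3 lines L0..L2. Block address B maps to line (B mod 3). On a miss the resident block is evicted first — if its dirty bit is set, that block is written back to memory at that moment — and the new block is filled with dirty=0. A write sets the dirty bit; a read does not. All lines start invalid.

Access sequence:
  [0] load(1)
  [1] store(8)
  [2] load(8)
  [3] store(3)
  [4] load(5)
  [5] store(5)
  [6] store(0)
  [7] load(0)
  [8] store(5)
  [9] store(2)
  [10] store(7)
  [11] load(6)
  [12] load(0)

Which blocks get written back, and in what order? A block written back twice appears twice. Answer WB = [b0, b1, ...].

WB = [8, 3, 5, 0]

  0 | R B1 → L1 miss [-]
  1 | W B8 → L2 miss [D]
  2 | R B8 → L2 hit [D]
  3 | W B3 → L0 miss [D]
  4 | R B5 → L2 miss wb→B8 [-]
  5 | W B5 → L2 hit [D]
  6 | W B0 → L0 miss wb→B3 [D]
  7 | R B0 → L0 hit [D]
  8 | W B5 → L2 hit [D]
  9 | W B2 → L2 miss wb→B5 [D]
  10 | W B7 → L1 miss [D]
  11 | R B6 → L0 miss wb→B0 [-]
  12 | R B0 → L0 miss [-]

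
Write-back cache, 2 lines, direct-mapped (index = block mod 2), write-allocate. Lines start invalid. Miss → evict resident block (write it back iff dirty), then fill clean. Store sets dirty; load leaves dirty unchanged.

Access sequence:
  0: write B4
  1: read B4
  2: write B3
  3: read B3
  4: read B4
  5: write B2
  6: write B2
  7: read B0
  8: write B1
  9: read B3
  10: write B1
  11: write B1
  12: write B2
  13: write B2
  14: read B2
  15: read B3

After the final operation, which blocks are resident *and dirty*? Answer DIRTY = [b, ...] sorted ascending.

DIRTY = [2]

  0 | W B4 → L0 miss [D]
  1 | R B4 → L0 hit [D]
  2 | W B3 → L1 miss [D]
  3 | R B3 → L1 hit [D]
  4 | R B4 → L0 hit [D]
  5 | W B2 → L0 miss wb→B4 [D]
  6 | W B2 → L0 hit [D]
  7 | R B0 → L0 miss wb→B2 [-]
  8 | W B1 → L1 miss wb→B3 [D]
  9 | R B3 → L1 miss wb→B1 [-]
  10 | W B1 → L1 miss [D]
  11 | W B1 → L1 hit [D]
  12 | W B2 → L0 miss [D]
  13 | W B2 → L0 hit [D]
  14 | R B2 → L0 hit [D]
  15 | R B3 → L1 miss wb→B1 [-]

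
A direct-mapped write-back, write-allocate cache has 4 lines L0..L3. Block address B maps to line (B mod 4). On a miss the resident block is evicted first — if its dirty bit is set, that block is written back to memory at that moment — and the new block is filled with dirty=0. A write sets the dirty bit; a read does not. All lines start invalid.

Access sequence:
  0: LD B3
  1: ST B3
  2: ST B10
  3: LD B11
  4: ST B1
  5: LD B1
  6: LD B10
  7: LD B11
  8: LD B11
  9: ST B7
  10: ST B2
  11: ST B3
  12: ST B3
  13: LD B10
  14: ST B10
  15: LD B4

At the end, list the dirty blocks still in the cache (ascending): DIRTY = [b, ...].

  0 | R B3 → L3 miss [-]
  1 | W B3 → L3 hit [D]
  2 | W B10 → L2 miss [D]
  3 | R B11 → L3 miss wb→B3 [-]
  4 | W B1 → L1 miss [D]
  5 | R B1 → L1 hit [D]
  6 | R B10 → L2 hit [D]
  7 | R B11 → L3 hit [-]
  8 | R B11 → L3 hit [-]
  9 | W B7 → L3 miss [D]
  10 | W B2 → L2 miss wb→B10 [D]
  11 | W B3 → L3 miss wb→B7 [D]
  12 | W B3 → L3 hit [D]
  13 | R B10 → L2 miss wb→B2 [-]
  14 | W B10 → L2 hit [D]
  15 | R B4 → L0 miss [-]

DIRTY = [1, 3, 10]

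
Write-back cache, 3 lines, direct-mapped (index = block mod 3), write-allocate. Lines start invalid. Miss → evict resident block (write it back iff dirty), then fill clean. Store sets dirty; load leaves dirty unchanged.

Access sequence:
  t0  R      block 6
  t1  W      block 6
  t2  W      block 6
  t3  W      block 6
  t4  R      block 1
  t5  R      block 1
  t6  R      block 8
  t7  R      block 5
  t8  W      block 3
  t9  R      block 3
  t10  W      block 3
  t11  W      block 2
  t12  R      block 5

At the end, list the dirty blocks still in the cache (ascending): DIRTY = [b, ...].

DIRTY = [3]

0: R B6 -> L0 miss  d=-]
1: W B6 -> L0 hit  d=D]
2: W B6 -> L0 hit  d=D]
3: W B6 -> L0 hit  d=D]
4: R B1 -> L1 miss  d=-]
5: R B1 -> L1 hit  d=-]
6: R B8 -> L2 miss  d=-]
7: R B5 -> L2 miss  d=-]
8: W B3 -> L0 miss wb->B6  d=D]
9: R B3 -> L0 hit  d=D]
10: W B3 -> L0 hit  d=D]
11: W B2 -> L2 miss  d=D]
12: R B5 -> L2 miss wb->B2  d=-]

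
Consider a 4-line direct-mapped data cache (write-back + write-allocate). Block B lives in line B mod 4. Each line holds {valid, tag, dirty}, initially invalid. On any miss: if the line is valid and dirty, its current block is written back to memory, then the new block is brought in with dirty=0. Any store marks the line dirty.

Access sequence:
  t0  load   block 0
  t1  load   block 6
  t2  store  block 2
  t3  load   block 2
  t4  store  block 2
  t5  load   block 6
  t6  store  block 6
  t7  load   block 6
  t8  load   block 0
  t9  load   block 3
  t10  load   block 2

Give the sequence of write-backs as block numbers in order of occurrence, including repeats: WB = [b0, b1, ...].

WB = [2, 6]

0: R B0 → L0 miss [-]
1: R B6 → L2 miss [-]
2: W B2 → L2 miss [D]
3: R B2 → L2 hit [D]
4: W B2 → L2 hit [D]
5: R B6 → L2 miss wb→B2 [-]
6: W B6 → L2 hit [D]
7: R B6 → L2 hit [D]
8: R B0 → L0 hit [-]
9: R B3 → L3 miss [-]
10: R B2 → L2 miss wb→B6 [-]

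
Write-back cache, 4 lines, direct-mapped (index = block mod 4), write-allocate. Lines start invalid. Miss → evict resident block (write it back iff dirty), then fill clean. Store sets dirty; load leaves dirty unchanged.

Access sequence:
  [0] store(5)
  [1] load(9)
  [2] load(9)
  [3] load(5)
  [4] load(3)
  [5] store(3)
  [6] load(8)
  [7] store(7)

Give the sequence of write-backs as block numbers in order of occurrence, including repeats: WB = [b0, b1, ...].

WB = [5, 3]

  0 | W B5 → L1 miss [D]
  1 | R B9 → L1 miss wb→B5 [-]
  2 | R B9 → L1 hit [-]
  3 | R B5 → L1 miss [-]
  4 | R B3 → L3 miss [-]
  5 | W B3 → L3 hit [D]
  6 | R B8 → L0 miss [-]
  7 | W B7 → L3 miss wb→B3 [D]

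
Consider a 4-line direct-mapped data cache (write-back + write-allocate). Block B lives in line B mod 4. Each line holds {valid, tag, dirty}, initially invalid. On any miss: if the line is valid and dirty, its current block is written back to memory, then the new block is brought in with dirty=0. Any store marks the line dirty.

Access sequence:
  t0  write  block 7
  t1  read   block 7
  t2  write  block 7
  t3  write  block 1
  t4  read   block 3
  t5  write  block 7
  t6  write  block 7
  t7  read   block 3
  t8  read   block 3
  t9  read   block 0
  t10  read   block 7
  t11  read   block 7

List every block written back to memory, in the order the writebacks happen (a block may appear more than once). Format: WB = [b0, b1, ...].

0: W B7 -> L3 miss  d=D]
1: R B7 -> L3 hit  d=D]
2: W B7 -> L3 hit  d=D]
3: W B1 -> L1 miss  d=D]
4: R B3 -> L3 miss wb->B7  d=-]
5: W B7 -> L3 miss  d=D]
6: W B7 -> L3 hit  d=D]
7: R B3 -> L3 miss wb->B7  d=-]
8: R B3 -> L3 hit  d=-]
9: R B0 -> L0 miss  d=-]
10: R B7 -> L3 miss  d=-]
11: R B7 -> L3 hit  d=-]

WB = [7, 7]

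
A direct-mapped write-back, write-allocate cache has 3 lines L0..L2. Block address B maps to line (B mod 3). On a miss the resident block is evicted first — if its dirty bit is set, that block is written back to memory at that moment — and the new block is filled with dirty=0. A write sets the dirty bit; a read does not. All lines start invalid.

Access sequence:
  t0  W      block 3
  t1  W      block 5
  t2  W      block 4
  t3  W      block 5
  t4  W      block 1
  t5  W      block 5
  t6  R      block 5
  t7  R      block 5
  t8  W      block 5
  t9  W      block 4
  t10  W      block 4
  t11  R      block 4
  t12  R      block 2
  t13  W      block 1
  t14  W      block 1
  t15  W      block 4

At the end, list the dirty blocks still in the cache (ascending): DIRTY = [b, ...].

DIRTY = [3, 4]

0: W B3 → L0 miss [D]
1: W B5 → L2 miss [D]
2: W B4 → L1 miss [D]
3: W B5 → L2 hit [D]
4: W B1 → L1 miss wb→B4 [D]
5: W B5 → L2 hit [D]
6: R B5 → L2 hit [D]
7: R B5 → L2 hit [D]
8: W B5 → L2 hit [D]
9: W B4 → L1 miss wb→B1 [D]
10: W B4 → L1 hit [D]
11: R B4 → L1 hit [D]
12: R B2 → L2 miss wb→B5 [-]
13: W B1 → L1 miss wb→B4 [D]
14: W B1 → L1 hit [D]
15: W B4 → L1 miss wb→B1 [D]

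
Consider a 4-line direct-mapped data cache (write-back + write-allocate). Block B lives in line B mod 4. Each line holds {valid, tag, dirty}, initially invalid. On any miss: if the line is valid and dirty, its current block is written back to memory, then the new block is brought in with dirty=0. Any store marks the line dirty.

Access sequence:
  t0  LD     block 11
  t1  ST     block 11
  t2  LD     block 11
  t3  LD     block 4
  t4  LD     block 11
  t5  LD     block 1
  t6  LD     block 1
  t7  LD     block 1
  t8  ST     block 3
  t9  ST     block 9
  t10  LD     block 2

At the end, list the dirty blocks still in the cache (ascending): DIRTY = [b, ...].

DIRTY = [3, 9]

  0 | R B11 → L3 miss [-]
  1 | W B11 → L3 hit [D]
  2 | R B11 → L3 hit [D]
  3 | R B4 → L0 miss [-]
  4 | R B11 → L3 hit [D]
  5 | R B1 → L1 miss [-]
  6 | R B1 → L1 hit [-]
  7 | R B1 → L1 hit [-]
  8 | W B3 → L3 miss wb→B11 [D]
  9 | W B9 → L1 miss [D]
  10 | R B2 → L2 miss [-]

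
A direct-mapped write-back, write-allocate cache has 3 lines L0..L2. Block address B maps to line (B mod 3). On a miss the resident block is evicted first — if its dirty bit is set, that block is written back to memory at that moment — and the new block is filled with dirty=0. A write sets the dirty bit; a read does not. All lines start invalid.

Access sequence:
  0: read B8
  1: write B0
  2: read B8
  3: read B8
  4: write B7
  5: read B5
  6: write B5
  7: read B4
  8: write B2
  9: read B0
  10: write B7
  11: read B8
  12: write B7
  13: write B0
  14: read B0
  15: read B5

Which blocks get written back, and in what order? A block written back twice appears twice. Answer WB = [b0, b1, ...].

0: R B8 -> L2 miss  d=-]
1: W B0 -> L0 miss  d=D]
2: R B8 -> L2 hit  d=-]
3: R B8 -> L2 hit  d=-]
4: W B7 -> L1 miss  d=D]
5: R B5 -> L2 miss  d=-]
6: W B5 -> L2 hit  d=D]
7: R B4 -> L1 miss wb->B7  d=-]
8: W B2 -> L2 miss wb->B5  d=D]
9: R B0 -> L0 hit  d=D]
10: W B7 -> L1 miss  d=D]
11: R B8 -> L2 miss wb->B2  d=-]
12: W B7 -> L1 hit  d=D]
13: W B0 -> L0 hit  d=D]
14: R B0 -> L0 hit  d=D]
15: R B5 -> L2 miss  d=-]

WB = [7, 5, 2]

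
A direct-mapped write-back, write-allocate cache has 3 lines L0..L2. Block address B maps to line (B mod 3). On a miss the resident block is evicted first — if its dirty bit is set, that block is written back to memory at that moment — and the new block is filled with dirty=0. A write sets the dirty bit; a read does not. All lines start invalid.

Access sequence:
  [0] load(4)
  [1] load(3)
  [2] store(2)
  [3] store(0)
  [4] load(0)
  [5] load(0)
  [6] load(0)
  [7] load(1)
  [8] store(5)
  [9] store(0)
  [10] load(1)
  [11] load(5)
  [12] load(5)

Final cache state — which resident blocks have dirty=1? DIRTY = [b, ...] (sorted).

0: R B4 -> L1 miss  d=-]
1: R B3 -> L0 miss  d=-]
2: W B2 -> L2 miss  d=D]
3: W B0 -> L0 miss  d=D]
4: R B0 -> L0 hit  d=D]
5: R B0 -> L0 hit  d=D]
6: R B0 -> L0 hit  d=D]
7: R B1 -> L1 miss  d=-]
8: W B5 -> L2 miss wb->B2  d=D]
9: W B0 -> L0 hit  d=D]
10: R B1 -> L1 hit  d=-]
11: R B5 -> L2 hit  d=D]
12: R B5 -> L2 hit  d=D]

DIRTY = [0, 5]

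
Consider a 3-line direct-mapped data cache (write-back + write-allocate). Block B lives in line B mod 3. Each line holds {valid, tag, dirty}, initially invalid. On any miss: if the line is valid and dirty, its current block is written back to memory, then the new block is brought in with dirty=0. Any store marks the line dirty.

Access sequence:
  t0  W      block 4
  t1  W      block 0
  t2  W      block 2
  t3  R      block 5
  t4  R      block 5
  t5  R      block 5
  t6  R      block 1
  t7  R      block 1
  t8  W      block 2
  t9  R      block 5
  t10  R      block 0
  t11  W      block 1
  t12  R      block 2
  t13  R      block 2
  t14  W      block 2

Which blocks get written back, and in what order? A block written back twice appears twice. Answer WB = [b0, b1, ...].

WB = [2, 4, 2]

0: W B4 → L1 miss [D]
1: W B0 → L0 miss [D]
2: W B2 → L2 miss [D]
3: R B5 → L2 miss wb→B2 [-]
4: R B5 → L2 hit [-]
5: R B5 → L2 hit [-]
6: R B1 → L1 miss wb→B4 [-]
7: R B1 → L1 hit [-]
8: W B2 → L2 miss [D]
9: R B5 → L2 miss wb→B2 [-]
10: R B0 → L0 hit [D]
11: W B1 → L1 hit [D]
12: R B2 → L2 miss [-]
13: R B2 → L2 hit [-]
14: W B2 → L2 hit [D]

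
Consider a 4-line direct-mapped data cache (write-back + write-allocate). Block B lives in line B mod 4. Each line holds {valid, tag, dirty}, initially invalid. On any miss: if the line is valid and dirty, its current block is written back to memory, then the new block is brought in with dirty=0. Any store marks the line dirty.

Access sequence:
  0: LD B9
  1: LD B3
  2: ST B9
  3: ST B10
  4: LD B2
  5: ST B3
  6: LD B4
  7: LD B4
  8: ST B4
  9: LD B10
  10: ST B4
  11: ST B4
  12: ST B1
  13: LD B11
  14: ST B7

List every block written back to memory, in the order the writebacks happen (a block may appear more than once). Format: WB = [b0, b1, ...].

WB = [10, 9, 3]

0: R B9 → L1 miss [-]
1: R B3 → L3 miss [-]
2: W B9 → L1 hit [D]
3: W B10 → L2 miss [D]
4: R B2 → L2 miss wb→B10 [-]
5: W B3 → L3 hit [D]
6: R B4 → L0 miss [-]
7: R B4 → L0 hit [-]
8: W B4 → L0 hit [D]
9: R B10 → L2 miss [-]
10: W B4 → L0 hit [D]
11: W B4 → L0 hit [D]
12: W B1 → L1 miss wb→B9 [D]
13: R B11 → L3 miss wb→B3 [-]
14: W B7 → L3 miss [D]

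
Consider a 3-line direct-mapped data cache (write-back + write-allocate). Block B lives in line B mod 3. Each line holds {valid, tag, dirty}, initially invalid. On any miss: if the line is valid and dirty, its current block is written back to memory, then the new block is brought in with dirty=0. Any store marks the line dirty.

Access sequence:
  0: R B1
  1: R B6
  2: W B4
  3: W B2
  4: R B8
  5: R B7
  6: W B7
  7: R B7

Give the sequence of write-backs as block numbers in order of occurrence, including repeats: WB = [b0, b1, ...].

  0 | R B1 → L1 miss [-]
  1 | R B6 → L0 miss [-]
  2 | W B4 → L1 miss [D]
  3 | W B2 → L2 miss [D]
  4 | R B8 → L2 miss wb→B2 [-]
  5 | R B7 → L1 miss wb→B4 [-]
  6 | W B7 → L1 hit [D]
  7 | R B7 → L1 hit [D]

WB = [2, 4]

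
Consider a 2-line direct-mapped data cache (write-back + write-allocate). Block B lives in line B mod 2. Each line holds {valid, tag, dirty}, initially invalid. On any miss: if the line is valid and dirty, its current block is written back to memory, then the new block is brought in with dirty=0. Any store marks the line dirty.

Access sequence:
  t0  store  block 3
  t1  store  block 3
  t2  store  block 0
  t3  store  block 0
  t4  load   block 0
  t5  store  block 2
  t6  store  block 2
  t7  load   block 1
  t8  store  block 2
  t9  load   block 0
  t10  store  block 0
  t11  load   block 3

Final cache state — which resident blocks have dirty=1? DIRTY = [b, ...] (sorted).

0: W B3 → L1 miss [D]
1: W B3 → L1 hit [D]
2: W B0 → L0 miss [D]
3: W B0 → L0 hit [D]
4: R B0 → L0 hit [D]
5: W B2 → L0 miss wb→B0 [D]
6: W B2 → L0 hit [D]
7: R B1 → L1 miss wb→B3 [-]
8: W B2 → L0 hit [D]
9: R B0 → L0 miss wb→B2 [-]
10: W B0 → L0 hit [D]
11: R B3 → L1 miss [-]

DIRTY = [0]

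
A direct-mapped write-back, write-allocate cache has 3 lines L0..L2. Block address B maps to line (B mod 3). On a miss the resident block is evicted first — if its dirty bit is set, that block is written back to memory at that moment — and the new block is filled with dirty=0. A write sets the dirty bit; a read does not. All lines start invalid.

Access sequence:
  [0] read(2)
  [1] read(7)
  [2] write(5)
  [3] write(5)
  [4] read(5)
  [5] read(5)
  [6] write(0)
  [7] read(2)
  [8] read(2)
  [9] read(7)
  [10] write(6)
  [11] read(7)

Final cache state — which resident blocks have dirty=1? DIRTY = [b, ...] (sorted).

0: R B2 -> L2 miss  d=-]
1: R B7 -> L1 miss  d=-]
2: W B5 -> L2 miss  d=D]
3: W B5 -> L2 hit  d=D]
4: R B5 -> L2 hit  d=D]
5: R B5 -> L2 hit  d=D]
6: W B0 -> L0 miss  d=D]
7: R B2 -> L2 miss wb->B5  d=-]
8: R B2 -> L2 hit  d=-]
9: R B7 -> L1 hit  d=-]
10: W B6 -> L0 miss wb->B0  d=D]
11: R B7 -> L1 hit  d=-]

DIRTY = [6]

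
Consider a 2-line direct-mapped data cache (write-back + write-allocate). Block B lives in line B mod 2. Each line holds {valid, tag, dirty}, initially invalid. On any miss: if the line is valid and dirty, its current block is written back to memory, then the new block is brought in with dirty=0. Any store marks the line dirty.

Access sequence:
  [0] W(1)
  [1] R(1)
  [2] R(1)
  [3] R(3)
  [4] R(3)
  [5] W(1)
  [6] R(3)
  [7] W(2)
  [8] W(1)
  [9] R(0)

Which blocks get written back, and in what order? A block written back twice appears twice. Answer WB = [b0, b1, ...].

WB = [1, 1, 2]

0: W B1 -> L1 miss  d=D]
1: R B1 -> L1 hit  d=D]
2: R B1 -> L1 hit  d=D]
3: R B3 -> L1 miss wb->B1  d=-]
4: R B3 -> L1 hit  d=-]
5: W B1 -> L1 miss  d=D]
6: R B3 -> L1 miss wb->B1  d=-]
7: W B2 -> L0 miss  d=D]
8: W B1 -> L1 miss  d=D]
9: R B0 -> L0 miss wb->B2  d=-]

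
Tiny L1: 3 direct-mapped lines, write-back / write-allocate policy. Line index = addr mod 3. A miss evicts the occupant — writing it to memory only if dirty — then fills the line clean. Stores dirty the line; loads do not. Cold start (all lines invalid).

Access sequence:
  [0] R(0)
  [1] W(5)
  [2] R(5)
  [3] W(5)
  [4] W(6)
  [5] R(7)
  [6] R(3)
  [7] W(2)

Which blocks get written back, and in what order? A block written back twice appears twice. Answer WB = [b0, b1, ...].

WB = [6, 5]

  0 | R B0 → L0 miss [-]
  1 | W B5 → L2 miss [D]
  2 | R B5 → L2 hit [D]
  3 | W B5 → L2 hit [D]
  4 | W B6 → L0 miss [D]
  5 | R B7 → L1 miss [-]
  6 | R B3 → L0 miss wb→B6 [-]
  7 | W B2 → L2 miss wb→B5 [D]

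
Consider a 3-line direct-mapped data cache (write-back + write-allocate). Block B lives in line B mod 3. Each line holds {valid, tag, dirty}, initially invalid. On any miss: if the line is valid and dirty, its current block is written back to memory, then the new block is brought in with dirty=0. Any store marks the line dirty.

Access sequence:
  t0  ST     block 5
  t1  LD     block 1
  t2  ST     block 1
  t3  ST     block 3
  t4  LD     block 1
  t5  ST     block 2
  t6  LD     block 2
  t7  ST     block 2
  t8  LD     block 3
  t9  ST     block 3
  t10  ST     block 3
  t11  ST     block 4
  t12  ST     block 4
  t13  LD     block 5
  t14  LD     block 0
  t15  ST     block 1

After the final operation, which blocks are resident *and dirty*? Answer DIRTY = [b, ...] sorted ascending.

0: W B5 -> L2 miss  d=D]
1: R B1 -> L1 miss  d=-]
2: W B1 -> L1 hit  d=D]
3: W B3 -> L0 miss  d=D]
4: R B1 -> L1 hit  d=D]
5: W B2 -> L2 miss wb->B5  d=D]
6: R B2 -> L2 hit  d=D]
7: W B2 -> L2 hit  d=D]
8: R B3 -> L0 hit  d=D]
9: W B3 -> L0 hit  d=D]
10: W B3 -> L0 hit  d=D]
11: W B4 -> L1 miss wb->B1  d=D]
12: W B4 -> L1 hit  d=D]
13: R B5 -> L2 miss wb->B2  d=-]
14: R B0 -> L0 miss wb->B3  d=-]
15: W B1 -> L1 miss wb->B4  d=D]

DIRTY = [1]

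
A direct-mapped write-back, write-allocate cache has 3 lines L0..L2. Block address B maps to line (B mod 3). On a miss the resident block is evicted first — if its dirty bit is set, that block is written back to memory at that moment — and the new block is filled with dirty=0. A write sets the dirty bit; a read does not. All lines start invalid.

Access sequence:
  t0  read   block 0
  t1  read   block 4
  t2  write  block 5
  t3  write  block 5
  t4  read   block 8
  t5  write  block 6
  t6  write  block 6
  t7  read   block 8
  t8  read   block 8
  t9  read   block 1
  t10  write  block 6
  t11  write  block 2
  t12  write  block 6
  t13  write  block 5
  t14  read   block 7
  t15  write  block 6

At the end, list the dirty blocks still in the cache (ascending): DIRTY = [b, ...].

DIRTY = [5, 6]

  0 | R B0 → L0 miss [-]
  1 | R B4 → L1 miss [-]
  2 | W B5 → L2 miss [D]
  3 | W B5 → L2 hit [D]
  4 | R B8 → L2 miss wb→B5 [-]
  5 | W B6 → L0 miss [D]
  6 | W B6 → L0 hit [D]
  7 | R B8 → L2 hit [-]
  8 | R B8 → L2 hit [-]
  9 | R B1 → L1 miss [-]
  10 | W B6 → L0 hit [D]
  11 | W B2 → L2 miss [D]
  12 | W B6 → L0 hit [D]
  13 | W B5 → L2 miss wb→B2 [D]
  14 | R B7 → L1 miss [-]
  15 | W B6 → L0 hit [D]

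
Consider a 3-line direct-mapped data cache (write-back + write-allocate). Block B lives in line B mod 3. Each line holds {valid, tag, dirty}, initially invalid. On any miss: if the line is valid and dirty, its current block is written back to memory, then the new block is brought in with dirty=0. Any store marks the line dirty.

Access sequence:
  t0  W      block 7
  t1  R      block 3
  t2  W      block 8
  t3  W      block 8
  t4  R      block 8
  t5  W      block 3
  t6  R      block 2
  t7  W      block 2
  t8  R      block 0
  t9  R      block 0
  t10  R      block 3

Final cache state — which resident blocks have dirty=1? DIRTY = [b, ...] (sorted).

0: W B7 -> L1 miss  d=D]
1: R B3 -> L0 miss  d=-]
2: W B8 -> L2 miss  d=D]
3: W B8 -> L2 hit  d=D]
4: R B8 -> L2 hit  d=D]
5: W B3 -> L0 hit  d=D]
6: R B2 -> L2 miss wb->B8  d=-]
7: W B2 -> L2 hit  d=D]
8: R B0 -> L0 miss wb->B3  d=-]
9: R B0 -> L0 hit  d=-]
10: R B3 -> L0 miss  d=-]

DIRTY = [2, 7]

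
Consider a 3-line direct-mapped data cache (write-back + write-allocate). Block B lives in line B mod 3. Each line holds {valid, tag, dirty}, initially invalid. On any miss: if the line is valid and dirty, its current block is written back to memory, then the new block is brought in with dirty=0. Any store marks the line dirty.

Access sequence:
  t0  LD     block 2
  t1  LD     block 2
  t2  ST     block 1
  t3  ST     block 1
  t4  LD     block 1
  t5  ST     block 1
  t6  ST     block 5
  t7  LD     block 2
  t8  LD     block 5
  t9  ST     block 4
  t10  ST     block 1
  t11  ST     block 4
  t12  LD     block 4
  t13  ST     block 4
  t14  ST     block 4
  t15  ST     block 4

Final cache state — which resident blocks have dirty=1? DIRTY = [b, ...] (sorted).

DIRTY = [4]

  0 | R B2 → L2 miss [-]
  1 | R B2 → L2 hit [-]
  2 | W B1 → L1 miss [D]
  3 | W B1 → L1 hit [D]
  4 | R B1 → L1 hit [D]
  5 | W B1 → L1 hit [D]
  6 | W B5 → L2 miss [D]
  7 | R B2 → L2 miss wb→B5 [-]
  8 | R B5 → L2 miss [-]
  9 | W B4 → L1 miss wb→B1 [D]
  10 | W B1 → L1 miss wb→B4 [D]
  11 | W B4 → L1 miss wb→B1 [D]
  12 | R B4 → L1 hit [D]
  13 | W B4 → L1 hit [D]
  14 | W B4 → L1 hit [D]
  15 | W B4 → L1 hit [D]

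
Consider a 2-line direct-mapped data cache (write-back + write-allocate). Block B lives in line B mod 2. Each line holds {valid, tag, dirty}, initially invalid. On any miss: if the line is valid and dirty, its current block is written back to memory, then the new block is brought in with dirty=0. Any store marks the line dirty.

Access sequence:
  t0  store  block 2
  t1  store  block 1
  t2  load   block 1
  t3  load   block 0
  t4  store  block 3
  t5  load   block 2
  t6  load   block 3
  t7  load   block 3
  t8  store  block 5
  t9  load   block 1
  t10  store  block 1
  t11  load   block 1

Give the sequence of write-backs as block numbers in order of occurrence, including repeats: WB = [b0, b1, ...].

0: W B2 -> L0 miss  d=D]
1: W B1 -> L1 miss  d=D]
2: R B1 -> L1 hit  d=D]
3: R B0 -> L0 miss wb->B2  d=-]
4: W B3 -> L1 miss wb->B1  d=D]
5: R B2 -> L0 miss  d=-]
6: R B3 -> L1 hit  d=D]
7: R B3 -> L1 hit  d=D]
8: W B5 -> L1 miss wb->B3  d=D]
9: R B1 -> L1 miss wb->B5  d=-]
10: W B1 -> L1 hit  d=D]
11: R B1 -> L1 hit  d=D]

WB = [2, 1, 3, 5]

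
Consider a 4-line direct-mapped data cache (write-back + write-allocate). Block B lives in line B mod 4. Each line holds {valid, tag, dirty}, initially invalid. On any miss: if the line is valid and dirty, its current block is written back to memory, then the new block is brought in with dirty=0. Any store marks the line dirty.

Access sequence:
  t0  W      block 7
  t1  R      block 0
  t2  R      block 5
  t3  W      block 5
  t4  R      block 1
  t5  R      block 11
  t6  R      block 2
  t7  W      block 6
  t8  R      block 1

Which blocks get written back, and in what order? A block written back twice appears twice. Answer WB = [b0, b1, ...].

0: W B7 -> L3 miss  d=D]
1: R B0 -> L0 miss  d=-]
2: R B5 -> L1 miss  d=-]
3: W B5 -> L1 hit  d=D]
4: R B1 -> L1 miss wb->B5  d=-]
5: R B11 -> L3 miss wb->B7  d=-]
6: R B2 -> L2 miss  d=-]
7: W B6 -> L2 miss  d=D]
8: R B1 -> L1 hit  d=-]

WB = [5, 7]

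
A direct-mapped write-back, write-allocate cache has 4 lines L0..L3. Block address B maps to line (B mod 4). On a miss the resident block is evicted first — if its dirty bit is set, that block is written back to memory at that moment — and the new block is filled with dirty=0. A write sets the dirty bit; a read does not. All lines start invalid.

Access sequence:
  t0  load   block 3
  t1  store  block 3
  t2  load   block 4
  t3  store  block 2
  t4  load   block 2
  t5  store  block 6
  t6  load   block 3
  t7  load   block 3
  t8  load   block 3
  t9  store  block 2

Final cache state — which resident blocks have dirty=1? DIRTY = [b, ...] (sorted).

DIRTY = [2, 3]

0: R B3 → L3 miss [-]
1: W B3 → L3 hit [D]
2: R B4 → L0 miss [-]
3: W B2 → L2 miss [D]
4: R B2 → L2 hit [D]
5: W B6 → L2 miss wb→B2 [D]
6: R B3 → L3 hit [D]
7: R B3 → L3 hit [D]
8: R B3 → L3 hit [D]
9: W B2 → L2 miss wb→B6 [D]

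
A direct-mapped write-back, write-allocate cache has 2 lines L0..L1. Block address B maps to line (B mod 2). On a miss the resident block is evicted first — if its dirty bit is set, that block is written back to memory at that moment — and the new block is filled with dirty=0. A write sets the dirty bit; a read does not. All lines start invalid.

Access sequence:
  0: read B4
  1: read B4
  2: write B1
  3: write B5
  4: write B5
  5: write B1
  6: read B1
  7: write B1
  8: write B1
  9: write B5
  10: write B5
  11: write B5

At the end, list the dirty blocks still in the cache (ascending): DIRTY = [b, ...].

0: R B4 → L0 miss [-]
1: R B4 → L0 hit [-]
2: W B1 → L1 miss [D]
3: W B5 → L1 miss wb→B1 [D]
4: W B5 → L1 hit [D]
5: W B1 → L1 miss wb→B5 [D]
6: R B1 → L1 hit [D]
7: W B1 → L1 hit [D]
8: W B1 → L1 hit [D]
9: W B5 → L1 miss wb→B1 [D]
10: W B5 → L1 hit [D]
11: W B5 → L1 hit [D]

DIRTY = [5]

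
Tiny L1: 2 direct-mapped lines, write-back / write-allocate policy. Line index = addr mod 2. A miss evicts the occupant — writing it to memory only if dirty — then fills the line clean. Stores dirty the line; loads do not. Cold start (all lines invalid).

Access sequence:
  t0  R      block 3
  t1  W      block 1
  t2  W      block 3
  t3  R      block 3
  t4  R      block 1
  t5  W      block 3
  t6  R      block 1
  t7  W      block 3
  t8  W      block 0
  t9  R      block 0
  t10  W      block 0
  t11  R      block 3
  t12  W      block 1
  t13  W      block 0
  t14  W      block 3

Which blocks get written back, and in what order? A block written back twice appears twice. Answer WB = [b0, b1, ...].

  0 | R B3 → L1 miss [-]
  1 | W B1 → L1 miss [D]
  2 | W B3 → L1 miss wb→B1 [D]
  3 | R B3 → L1 hit [D]
  4 | R B1 → L1 miss wb→B3 [-]
  5 | W B3 → L1 miss [D]
  6 | R B1 → L1 miss wb→B3 [-]
  7 | W B3 → L1 miss [D]
  8 | W B0 → L0 miss [D]
  9 | R B0 → L0 hit [D]
  10 | W B0 → L0 hit [D]
  11 | R B3 → L1 hit [D]
  12 | W B1 → L1 miss wb→B3 [D]
  13 | W B0 → L0 hit [D]
  14 | W B3 → L1 miss wb→B1 [D]

WB = [1, 3, 3, 3, 1]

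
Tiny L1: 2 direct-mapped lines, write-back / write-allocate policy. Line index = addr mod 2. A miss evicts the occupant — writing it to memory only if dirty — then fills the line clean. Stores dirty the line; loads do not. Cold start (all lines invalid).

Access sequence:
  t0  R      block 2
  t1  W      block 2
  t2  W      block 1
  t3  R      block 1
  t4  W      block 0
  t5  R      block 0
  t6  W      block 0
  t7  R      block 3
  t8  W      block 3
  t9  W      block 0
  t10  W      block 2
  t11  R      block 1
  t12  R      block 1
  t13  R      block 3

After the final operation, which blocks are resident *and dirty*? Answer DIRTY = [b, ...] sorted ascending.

DIRTY = [2]

  0 | R B2 → L0 miss [-]
  1 | W B2 → L0 hit [D]
  2 | W B1 → L1 miss [D]
  3 | R B1 → L1 hit [D]
  4 | W B0 → L0 miss wb→B2 [D]
  5 | R B0 → L0 hit [D]
  6 | W B0 → L0 hit [D]
  7 | R B3 → L1 miss wb→B1 [-]
  8 | W B3 → L1 hit [D]
  9 | W B0 → L0 hit [D]
  10 | W B2 → L0 miss wb→B0 [D]
  11 | R B1 → L1 miss wb→B3 [-]
  12 | R B1 → L1 hit [-]
  13 | R B3 → L1 miss [-]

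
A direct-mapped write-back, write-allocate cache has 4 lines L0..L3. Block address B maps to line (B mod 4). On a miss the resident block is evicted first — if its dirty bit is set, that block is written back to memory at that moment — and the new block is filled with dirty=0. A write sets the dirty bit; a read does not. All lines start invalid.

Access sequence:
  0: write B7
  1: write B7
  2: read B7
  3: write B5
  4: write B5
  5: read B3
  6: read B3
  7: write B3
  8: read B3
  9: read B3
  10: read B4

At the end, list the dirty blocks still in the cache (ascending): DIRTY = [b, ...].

  0 | W B7 → L3 miss [D]
  1 | W B7 → L3 hit [D]
  2 | R B7 → L3 hit [D]
  3 | W B5 → L1 miss [D]
  4 | W B5 → L1 hit [D]
  5 | R B3 → L3 miss wb→B7 [-]
  6 | R B3 → L3 hit [-]
  7 | W B3 → L3 hit [D]
  8 | R B3 → L3 hit [D]
  9 | R B3 → L3 hit [D]
  10 | R B4 → L0 miss [-]

DIRTY = [3, 5]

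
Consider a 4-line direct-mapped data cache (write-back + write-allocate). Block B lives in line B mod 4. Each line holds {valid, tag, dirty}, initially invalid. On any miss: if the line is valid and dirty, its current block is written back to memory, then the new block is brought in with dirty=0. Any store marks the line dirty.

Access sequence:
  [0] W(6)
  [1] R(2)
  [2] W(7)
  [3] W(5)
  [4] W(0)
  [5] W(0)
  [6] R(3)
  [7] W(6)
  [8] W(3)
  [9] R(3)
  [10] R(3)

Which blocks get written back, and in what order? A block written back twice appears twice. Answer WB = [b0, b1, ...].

WB = [6, 7]

  0 | W B6 → L2 miss [D]
  1 | R B2 → L2 miss wb→B6 [-]
  2 | W B7 → L3 miss [D]
  3 | W B5 → L1 miss [D]
  4 | W B0 → L0 miss [D]
  5 | W B0 → L0 hit [D]
  6 | R B3 → L3 miss wb→B7 [-]
  7 | W B6 → L2 miss [D]
  8 | W B3 → L3 hit [D]
  9 | R B3 → L3 hit [D]
  10 | R B3 → L3 hit [D]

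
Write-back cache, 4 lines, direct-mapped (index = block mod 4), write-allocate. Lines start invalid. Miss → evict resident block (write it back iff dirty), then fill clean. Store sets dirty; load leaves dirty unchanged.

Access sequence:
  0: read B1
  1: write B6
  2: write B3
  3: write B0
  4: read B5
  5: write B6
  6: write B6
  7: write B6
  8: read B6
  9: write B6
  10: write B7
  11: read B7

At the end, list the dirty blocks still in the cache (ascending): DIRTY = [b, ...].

0: R B1 -> L1 miss  d=-]
1: W B6 -> L2 miss  d=D]
2: W B3 -> L3 miss  d=D]
3: W B0 -> L0 miss  d=D]
4: R B5 -> L1 miss  d=-]
5: W B6 -> L2 hit  d=D]
6: W B6 -> L2 hit  d=D]
7: W B6 -> L2 hit  d=D]
8: R B6 -> L2 hit  d=D]
9: W B6 -> L2 hit  d=D]
10: W B7 -> L3 miss wb->B3  d=D]
11: R B7 -> L3 hit  d=D]

DIRTY = [0, 6, 7]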